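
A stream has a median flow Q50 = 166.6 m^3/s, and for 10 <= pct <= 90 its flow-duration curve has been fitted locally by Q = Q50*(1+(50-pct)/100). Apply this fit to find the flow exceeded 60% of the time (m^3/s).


Q = 166.6 * (1 + (50 - 60)/100) = 149.9400 m^3/s


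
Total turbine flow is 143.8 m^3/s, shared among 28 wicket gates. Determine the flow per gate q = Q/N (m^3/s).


q = 143.8 / 28 = 5.1357 m^3/s


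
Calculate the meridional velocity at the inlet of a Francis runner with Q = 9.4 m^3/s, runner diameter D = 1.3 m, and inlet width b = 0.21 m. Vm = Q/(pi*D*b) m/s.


Vm = 9.4 / (pi * 1.3 * 0.21) = 10.9601 m/s


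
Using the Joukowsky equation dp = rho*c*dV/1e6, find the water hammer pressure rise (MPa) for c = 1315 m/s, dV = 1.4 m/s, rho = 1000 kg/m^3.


dp = 1000 * 1315 * 1.4 / 1e6 = 1.8410 MPa


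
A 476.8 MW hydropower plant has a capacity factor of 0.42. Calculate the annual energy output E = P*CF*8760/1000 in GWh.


E = 476.8 * 0.42 * 8760 / 1000 = 1754.2426 GWh


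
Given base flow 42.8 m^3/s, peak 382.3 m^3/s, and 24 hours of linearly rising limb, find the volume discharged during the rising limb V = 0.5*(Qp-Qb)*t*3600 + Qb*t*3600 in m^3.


V = 0.5*(382.3 - 42.8)*24*3600 + 42.8*24*3600 = 1.8364e+07 m^3


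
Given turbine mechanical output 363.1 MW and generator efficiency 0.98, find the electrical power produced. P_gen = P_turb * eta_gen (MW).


P_gen = 363.1 * 0.98 = 355.8380 MW


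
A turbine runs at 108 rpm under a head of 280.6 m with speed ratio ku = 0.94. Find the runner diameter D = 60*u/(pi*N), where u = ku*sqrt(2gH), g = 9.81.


u = 0.94 * sqrt(2*9.81*280.6) = 69.7463 m/s
D = 60 * 69.7463 / (pi * 108) = 12.3339 m


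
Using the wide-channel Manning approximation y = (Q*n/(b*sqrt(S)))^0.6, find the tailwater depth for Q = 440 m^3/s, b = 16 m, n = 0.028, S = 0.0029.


y = (440 * 0.028 / (16 * 0.0029^0.5))^0.6 = 4.9337 m


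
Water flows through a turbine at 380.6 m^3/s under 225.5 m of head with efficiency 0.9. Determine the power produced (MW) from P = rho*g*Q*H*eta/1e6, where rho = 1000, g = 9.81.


P = 1000 * 9.81 * 380.6 * 225.5 * 0.9 / 1e6 = 757.7516 MW


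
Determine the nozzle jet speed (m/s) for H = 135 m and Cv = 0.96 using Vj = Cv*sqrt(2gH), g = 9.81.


Vj = 0.96 * sqrt(2*9.81*135) = 49.4069 m/s


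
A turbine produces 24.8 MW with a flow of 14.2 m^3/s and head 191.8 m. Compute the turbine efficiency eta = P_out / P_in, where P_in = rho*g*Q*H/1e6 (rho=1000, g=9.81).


P_in = 1000 * 9.81 * 14.2 * 191.8 / 1e6 = 26.7181 MW
eta = 24.8 / 26.7181 = 0.9282


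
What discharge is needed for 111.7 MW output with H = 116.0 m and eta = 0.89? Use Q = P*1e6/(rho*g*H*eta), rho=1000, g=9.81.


Q = 111.7 * 1e6 / (1000 * 9.81 * 116.0 * 0.89) = 110.2900 m^3/s


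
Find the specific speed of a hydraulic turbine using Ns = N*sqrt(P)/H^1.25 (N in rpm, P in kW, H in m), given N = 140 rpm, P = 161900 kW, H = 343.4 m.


Ns = 140 * 161900^0.5 / 343.4^1.25 = 38.1067


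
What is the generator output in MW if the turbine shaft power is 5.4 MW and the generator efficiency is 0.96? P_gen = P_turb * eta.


P_gen = 5.4 * 0.96 = 5.1840 MW


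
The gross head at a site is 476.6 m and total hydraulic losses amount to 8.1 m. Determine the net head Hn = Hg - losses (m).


Hn = 476.6 - 8.1 = 468.5000 m


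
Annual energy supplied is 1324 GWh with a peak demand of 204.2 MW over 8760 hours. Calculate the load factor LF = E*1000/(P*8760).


LF = 1324 * 1000 / (204.2 * 8760) = 0.7402


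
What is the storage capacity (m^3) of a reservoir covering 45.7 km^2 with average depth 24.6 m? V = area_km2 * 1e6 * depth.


V = 45.7 * 1e6 * 24.6 = 1.1242e+09 m^3


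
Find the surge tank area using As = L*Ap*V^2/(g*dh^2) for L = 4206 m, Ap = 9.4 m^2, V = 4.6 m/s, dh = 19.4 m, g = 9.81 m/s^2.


As = 4206 * 9.4 * 4.6^2 / (9.81 * 19.4^2) = 226.5898 m^2


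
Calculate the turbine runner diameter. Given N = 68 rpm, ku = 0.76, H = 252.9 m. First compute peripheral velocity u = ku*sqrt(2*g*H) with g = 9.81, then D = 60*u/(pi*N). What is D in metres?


u = 0.76 * sqrt(2*9.81*252.9) = 53.5350 m/s
D = 60 * 53.5350 / (pi * 68) = 15.0359 m


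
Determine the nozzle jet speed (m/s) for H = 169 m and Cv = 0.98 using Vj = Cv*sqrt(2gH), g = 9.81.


Vj = 0.98 * sqrt(2*9.81*169) = 56.4312 m/s


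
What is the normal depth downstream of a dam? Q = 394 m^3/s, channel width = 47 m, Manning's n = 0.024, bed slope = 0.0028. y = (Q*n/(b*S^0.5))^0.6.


y = (394 * 0.024 / (47 * 0.0028^0.5))^0.6 = 2.2285 m


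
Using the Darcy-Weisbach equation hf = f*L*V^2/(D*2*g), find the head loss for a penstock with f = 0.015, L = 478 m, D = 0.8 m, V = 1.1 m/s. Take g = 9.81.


hf = 0.015 * 478 * 1.1^2 / (0.8 * 2 * 9.81) = 0.5527 m


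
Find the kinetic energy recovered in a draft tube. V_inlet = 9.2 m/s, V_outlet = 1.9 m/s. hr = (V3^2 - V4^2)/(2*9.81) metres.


hr = (9.2^2 - 1.9^2) / (2*9.81) = 4.1300 m


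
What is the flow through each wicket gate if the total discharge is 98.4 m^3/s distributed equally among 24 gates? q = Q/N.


q = 98.4 / 24 = 4.1000 m^3/s


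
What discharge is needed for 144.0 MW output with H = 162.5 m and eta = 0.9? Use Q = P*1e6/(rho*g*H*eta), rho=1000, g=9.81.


Q = 144.0 * 1e6 / (1000 * 9.81 * 162.5 * 0.9) = 100.3685 m^3/s


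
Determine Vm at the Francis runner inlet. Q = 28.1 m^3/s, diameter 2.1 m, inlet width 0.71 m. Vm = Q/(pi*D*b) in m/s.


Vm = 28.1 / (pi * 2.1 * 0.71) = 5.9990 m/s


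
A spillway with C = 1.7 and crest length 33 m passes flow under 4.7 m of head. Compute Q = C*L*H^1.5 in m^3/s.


Q = 1.7 * 33 * 4.7^1.5 = 571.6229 m^3/s


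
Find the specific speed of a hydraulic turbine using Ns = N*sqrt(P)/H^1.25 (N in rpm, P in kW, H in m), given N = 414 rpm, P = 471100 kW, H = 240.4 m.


Ns = 414 * 471100^0.5 / 240.4^1.25 = 300.1849


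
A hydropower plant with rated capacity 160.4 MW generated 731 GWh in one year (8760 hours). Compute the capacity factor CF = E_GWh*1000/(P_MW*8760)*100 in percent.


CF = 731 * 1000 / (160.4 * 8760) * 100 = 52.0246 %


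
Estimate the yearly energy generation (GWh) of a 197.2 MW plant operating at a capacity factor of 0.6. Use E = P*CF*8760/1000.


E = 197.2 * 0.6 * 8760 / 1000 = 1036.4832 GWh


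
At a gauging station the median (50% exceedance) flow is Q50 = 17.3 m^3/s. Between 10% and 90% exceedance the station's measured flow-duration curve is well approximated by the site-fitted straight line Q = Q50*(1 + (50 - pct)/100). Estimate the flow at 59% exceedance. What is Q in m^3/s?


Q = 17.3 * (1 + (50 - 59)/100) = 15.7430 m^3/s


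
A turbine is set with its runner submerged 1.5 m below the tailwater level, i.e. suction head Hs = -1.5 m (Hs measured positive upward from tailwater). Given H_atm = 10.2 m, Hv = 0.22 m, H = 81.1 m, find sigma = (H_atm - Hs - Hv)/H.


sigma = (10.2 - (-1.5) - 0.22) / 81.1 = 0.1416


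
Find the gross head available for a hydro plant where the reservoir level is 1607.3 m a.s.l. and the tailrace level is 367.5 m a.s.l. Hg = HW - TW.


Hg = 1607.3 - 367.5 = 1239.8000 m


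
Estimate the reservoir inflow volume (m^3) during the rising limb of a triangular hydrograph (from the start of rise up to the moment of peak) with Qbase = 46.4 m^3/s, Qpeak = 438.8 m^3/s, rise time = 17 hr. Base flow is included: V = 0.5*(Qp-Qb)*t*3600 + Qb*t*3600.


V = 0.5*(438.8 - 46.4)*17*3600 + 46.4*17*3600 = 1.4847e+07 m^3


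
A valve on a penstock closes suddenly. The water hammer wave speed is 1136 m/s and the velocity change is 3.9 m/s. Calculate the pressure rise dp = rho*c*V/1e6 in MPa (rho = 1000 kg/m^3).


dp = 1000 * 1136 * 3.9 / 1e6 = 4.4304 MPa


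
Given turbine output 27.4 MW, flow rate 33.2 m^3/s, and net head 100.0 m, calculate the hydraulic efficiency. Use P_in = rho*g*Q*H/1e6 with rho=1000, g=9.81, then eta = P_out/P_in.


P_in = 1000 * 9.81 * 33.2 * 100.0 / 1e6 = 32.5692 MW
eta = 27.4 / 32.5692 = 0.8413


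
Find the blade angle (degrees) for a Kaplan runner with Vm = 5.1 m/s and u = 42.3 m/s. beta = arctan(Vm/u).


beta = arctan(5.1 / 42.3) = 6.8748 degrees


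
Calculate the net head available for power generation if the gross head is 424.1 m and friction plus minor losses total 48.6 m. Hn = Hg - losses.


Hn = 424.1 - 48.6 = 375.5000 m


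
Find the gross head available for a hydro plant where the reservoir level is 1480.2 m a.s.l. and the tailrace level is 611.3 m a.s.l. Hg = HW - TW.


Hg = 1480.2 - 611.3 = 868.9000 m


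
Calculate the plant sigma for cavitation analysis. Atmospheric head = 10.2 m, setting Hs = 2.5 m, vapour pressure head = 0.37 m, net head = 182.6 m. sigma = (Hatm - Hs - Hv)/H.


sigma = (10.2 - 2.5 - 0.37) / 182.6 = 0.0401


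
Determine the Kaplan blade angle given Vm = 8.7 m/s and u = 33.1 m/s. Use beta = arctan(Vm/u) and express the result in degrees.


beta = arctan(8.7 / 33.1) = 14.7265 degrees


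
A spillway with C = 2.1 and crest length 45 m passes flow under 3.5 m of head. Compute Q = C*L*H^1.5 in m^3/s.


Q = 2.1 * 45 * 3.5^1.5 = 618.7766 m^3/s


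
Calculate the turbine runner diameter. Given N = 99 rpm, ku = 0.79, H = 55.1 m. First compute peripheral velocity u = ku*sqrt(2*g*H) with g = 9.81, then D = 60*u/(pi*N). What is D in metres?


u = 0.79 * sqrt(2*9.81*55.1) = 25.9748 m/s
D = 60 * 25.9748 / (pi * 99) = 5.0109 m


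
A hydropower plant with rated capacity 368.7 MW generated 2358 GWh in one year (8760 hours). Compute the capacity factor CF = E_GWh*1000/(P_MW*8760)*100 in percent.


CF = 2358 * 1000 / (368.7 * 8760) * 100 = 73.0073 %


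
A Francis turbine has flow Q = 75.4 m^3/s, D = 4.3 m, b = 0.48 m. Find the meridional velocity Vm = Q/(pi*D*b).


Vm = 75.4 / (pi * 4.3 * 0.48) = 11.6282 m/s


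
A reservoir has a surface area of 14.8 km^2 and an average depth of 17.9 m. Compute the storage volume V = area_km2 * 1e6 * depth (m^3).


V = 14.8 * 1e6 * 17.9 = 2.6492e+08 m^3


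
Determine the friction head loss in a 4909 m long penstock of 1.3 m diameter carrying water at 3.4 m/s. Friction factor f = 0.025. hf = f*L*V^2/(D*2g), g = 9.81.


hf = 0.025 * 4909 * 3.4^2 / (1.3 * 2 * 9.81) = 55.6222 m


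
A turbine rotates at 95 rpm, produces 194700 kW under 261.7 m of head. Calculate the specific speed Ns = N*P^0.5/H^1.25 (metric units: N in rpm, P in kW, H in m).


Ns = 95 * 194700^0.5 / 261.7^1.25 = 39.8246


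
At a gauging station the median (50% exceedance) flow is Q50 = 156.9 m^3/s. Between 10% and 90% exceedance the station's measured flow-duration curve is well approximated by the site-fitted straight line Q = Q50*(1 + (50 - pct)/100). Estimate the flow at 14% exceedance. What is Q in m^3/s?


Q = 156.9 * (1 + (50 - 14)/100) = 213.3840 m^3/s


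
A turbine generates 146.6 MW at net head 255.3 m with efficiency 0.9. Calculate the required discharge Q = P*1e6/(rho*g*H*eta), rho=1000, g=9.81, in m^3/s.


Q = 146.6 * 1e6 / (1000 * 9.81 * 255.3 * 0.9) = 65.0387 m^3/s


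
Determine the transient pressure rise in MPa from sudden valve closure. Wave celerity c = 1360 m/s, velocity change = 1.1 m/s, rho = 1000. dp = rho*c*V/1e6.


dp = 1000 * 1360 * 1.1 / 1e6 = 1.4960 MPa


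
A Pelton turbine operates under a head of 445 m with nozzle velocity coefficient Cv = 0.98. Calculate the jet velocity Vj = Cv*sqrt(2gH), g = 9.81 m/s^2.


Vj = 0.98 * sqrt(2*9.81*445) = 91.5705 m/s


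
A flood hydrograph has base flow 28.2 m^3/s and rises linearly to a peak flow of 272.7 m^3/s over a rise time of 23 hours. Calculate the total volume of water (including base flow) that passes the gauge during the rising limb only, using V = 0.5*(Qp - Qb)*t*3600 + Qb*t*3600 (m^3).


V = 0.5*(272.7 - 28.2)*23*3600 + 28.2*23*3600 = 1.2457e+07 m^3


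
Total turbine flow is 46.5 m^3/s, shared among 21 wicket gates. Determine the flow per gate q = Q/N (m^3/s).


q = 46.5 / 21 = 2.2143 m^3/s


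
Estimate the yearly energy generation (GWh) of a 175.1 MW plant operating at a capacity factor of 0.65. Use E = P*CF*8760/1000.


E = 175.1 * 0.65 * 8760 / 1000 = 997.0194 GWh


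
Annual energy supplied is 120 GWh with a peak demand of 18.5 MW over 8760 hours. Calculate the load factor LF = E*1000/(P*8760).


LF = 120 * 1000 / (18.5 * 8760) = 0.7405


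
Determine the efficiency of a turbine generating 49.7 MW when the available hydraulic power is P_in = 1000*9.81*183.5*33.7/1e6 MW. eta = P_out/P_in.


P_in = 1000 * 9.81 * 183.5 * 33.7 / 1e6 = 60.6645 MW
eta = 49.7 / 60.6645 = 0.8193


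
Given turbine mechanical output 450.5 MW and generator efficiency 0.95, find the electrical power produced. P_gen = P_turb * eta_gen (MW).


P_gen = 450.5 * 0.95 = 427.9750 MW


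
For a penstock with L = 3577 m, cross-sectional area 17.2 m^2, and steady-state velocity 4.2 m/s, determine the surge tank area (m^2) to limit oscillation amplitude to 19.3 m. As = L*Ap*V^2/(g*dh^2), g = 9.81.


As = 3577 * 17.2 * 4.2^2 / (9.81 * 19.3^2) = 297.0040 m^2


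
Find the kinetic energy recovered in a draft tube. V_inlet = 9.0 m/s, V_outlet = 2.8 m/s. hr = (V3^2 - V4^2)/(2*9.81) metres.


hr = (9.0^2 - 2.8^2) / (2*9.81) = 3.7288 m


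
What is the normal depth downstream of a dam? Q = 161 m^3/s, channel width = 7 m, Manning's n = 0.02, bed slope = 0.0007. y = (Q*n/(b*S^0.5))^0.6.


y = (161 * 0.02 / (7 * 0.0007^0.5))^0.6 = 5.5479 m


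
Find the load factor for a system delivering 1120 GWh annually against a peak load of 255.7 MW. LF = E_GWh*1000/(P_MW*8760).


LF = 1120 * 1000 / (255.7 * 8760) = 0.5000


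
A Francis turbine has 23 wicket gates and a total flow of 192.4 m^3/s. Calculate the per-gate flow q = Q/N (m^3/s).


q = 192.4 / 23 = 8.3652 m^3/s


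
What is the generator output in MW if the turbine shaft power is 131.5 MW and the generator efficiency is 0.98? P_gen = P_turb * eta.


P_gen = 131.5 * 0.98 = 128.8700 MW


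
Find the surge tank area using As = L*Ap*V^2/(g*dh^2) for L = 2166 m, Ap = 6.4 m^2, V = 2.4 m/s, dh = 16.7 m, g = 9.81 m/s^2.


As = 2166 * 6.4 * 2.4^2 / (9.81 * 16.7^2) = 29.1850 m^2


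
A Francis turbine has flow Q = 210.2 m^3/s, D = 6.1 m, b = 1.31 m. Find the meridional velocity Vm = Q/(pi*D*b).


Vm = 210.2 / (pi * 6.1 * 1.31) = 8.3730 m/s


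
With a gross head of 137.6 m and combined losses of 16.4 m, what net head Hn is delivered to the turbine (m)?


Hn = 137.6 - 16.4 = 121.2000 m


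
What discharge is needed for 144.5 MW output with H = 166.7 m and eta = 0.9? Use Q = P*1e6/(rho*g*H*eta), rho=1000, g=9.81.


Q = 144.5 * 1e6 / (1000 * 9.81 * 166.7 * 0.9) = 98.1795 m^3/s


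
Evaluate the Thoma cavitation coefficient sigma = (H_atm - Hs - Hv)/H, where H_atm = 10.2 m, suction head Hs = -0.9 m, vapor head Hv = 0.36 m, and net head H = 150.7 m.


sigma = (10.2 - (-0.9) - 0.36) / 150.7 = 0.0713


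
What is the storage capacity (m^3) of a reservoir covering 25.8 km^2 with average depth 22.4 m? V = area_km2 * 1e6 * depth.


V = 25.8 * 1e6 * 22.4 = 5.7792e+08 m^3


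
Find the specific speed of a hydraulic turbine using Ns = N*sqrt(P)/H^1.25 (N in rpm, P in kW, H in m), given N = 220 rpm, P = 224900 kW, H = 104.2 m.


Ns = 220 * 224900^0.5 / 104.2^1.25 = 313.3883


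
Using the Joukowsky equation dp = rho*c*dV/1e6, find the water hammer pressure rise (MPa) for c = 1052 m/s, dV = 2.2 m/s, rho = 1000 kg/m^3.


dp = 1000 * 1052 * 2.2 / 1e6 = 2.3144 MPa


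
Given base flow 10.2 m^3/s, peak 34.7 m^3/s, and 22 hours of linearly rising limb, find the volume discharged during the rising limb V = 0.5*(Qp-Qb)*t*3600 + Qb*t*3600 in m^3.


V = 0.5*(34.7 - 10.2)*22*3600 + 10.2*22*3600 = 1.7780e+06 m^3


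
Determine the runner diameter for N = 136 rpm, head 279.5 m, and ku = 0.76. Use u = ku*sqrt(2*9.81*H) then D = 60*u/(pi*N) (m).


u = 0.76 * sqrt(2*9.81*279.5) = 56.2800 m/s
D = 60 * 56.2800 / (pi * 136) = 7.9034 m


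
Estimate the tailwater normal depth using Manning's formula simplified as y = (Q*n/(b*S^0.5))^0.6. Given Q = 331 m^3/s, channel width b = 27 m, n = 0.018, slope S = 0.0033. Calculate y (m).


y = (331 * 0.018 / (27 * 0.0033^0.5))^0.6 = 2.2423 m


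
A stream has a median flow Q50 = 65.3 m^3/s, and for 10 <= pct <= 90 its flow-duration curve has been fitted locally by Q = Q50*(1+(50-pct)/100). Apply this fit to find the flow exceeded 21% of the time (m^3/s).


Q = 65.3 * (1 + (50 - 21)/100) = 84.2370 m^3/s


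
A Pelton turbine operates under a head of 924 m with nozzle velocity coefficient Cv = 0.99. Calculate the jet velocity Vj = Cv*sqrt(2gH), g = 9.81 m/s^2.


Vj = 0.99 * sqrt(2*9.81*924) = 133.2971 m/s


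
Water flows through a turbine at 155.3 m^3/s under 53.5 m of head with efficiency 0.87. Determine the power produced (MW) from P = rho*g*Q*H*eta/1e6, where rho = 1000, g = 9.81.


P = 1000 * 9.81 * 155.3 * 53.5 * 0.87 / 1e6 = 70.9110 MW


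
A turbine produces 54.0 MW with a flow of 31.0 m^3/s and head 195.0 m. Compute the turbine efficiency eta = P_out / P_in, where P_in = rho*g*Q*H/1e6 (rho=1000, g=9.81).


P_in = 1000 * 9.81 * 31.0 * 195.0 / 1e6 = 59.3015 MW
eta = 54.0 / 59.3015 = 0.9106


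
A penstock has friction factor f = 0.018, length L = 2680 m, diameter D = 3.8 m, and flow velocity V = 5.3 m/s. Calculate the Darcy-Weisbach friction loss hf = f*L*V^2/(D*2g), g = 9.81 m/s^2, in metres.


hf = 0.018 * 2680 * 5.3^2 / (3.8 * 2 * 9.81) = 18.1751 m


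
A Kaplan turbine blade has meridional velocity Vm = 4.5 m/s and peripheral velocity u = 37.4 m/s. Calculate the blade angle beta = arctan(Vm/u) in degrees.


beta = arctan(4.5 / 37.4) = 6.8609 degrees


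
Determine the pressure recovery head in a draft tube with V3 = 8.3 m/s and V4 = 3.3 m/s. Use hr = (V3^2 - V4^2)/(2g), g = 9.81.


hr = (8.3^2 - 3.3^2) / (2*9.81) = 2.9562 m


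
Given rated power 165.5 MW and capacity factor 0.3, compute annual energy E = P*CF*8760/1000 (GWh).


E = 165.5 * 0.3 * 8760 / 1000 = 434.9340 GWh


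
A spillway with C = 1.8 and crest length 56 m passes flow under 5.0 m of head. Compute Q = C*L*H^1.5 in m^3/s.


Q = 1.8 * 56 * 5.0^1.5 = 1126.9783 m^3/s


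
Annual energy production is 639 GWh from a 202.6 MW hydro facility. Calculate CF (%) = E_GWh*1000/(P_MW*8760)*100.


CF = 639 * 1000 / (202.6 * 8760) * 100 = 36.0045 %


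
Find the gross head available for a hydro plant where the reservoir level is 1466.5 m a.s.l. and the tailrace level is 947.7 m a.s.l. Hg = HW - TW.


Hg = 1466.5 - 947.7 = 518.8000 m


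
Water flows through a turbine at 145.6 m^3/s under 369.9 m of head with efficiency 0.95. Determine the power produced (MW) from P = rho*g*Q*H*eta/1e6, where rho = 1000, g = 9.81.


P = 1000 * 9.81 * 145.6 * 369.9 * 0.95 / 1e6 = 501.9244 MW


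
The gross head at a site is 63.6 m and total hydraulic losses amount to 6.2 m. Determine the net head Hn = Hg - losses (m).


Hn = 63.6 - 6.2 = 57.4000 m


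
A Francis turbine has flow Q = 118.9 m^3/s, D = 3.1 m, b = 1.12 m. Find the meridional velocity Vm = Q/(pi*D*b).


Vm = 118.9 / (pi * 3.1 * 1.12) = 10.9006 m/s


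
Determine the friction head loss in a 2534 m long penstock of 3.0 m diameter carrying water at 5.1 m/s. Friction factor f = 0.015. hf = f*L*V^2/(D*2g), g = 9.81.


hf = 0.015 * 2534 * 5.1^2 / (3.0 * 2 * 9.81) = 16.7965 m


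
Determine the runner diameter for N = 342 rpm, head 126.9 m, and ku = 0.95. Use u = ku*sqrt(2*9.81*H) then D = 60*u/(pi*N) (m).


u = 0.95 * sqrt(2*9.81*126.9) = 47.4028 m/s
D = 60 * 47.4028 / (pi * 342) = 2.6472 m


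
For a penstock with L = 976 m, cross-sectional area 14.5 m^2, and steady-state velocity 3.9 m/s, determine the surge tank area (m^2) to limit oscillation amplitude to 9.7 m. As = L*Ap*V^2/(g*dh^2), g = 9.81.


As = 976 * 14.5 * 3.9^2 / (9.81 * 9.7^2) = 233.2032 m^2


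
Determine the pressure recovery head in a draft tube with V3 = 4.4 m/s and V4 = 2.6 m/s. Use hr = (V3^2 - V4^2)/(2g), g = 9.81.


hr = (4.4^2 - 2.6^2) / (2*9.81) = 0.6422 m


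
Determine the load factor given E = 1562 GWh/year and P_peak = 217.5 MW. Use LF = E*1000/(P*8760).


LF = 1562 * 1000 / (217.5 * 8760) = 0.8198


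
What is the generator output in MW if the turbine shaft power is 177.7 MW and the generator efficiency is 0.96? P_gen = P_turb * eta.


P_gen = 177.7 * 0.96 = 170.5920 MW


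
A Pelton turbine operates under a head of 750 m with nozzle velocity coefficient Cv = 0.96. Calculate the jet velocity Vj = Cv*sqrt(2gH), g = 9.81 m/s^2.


Vj = 0.96 * sqrt(2*9.81*750) = 116.4532 m/s


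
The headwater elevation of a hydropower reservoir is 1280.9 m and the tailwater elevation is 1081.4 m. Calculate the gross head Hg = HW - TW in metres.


Hg = 1280.9 - 1081.4 = 199.5000 m


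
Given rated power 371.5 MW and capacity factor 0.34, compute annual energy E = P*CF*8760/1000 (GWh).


E = 371.5 * 0.34 * 8760 / 1000 = 1106.4756 GWh


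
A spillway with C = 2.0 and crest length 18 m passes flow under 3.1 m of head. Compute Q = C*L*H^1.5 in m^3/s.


Q = 2.0 * 18 * 3.1^1.5 = 196.4921 m^3/s


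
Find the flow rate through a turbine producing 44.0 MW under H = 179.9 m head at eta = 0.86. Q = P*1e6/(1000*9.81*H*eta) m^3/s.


Q = 44.0 * 1e6 / (1000 * 9.81 * 179.9 * 0.86) = 28.9904 m^3/s


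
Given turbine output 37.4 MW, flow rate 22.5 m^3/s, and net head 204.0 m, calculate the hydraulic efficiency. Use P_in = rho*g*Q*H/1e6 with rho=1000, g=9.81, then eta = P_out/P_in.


P_in = 1000 * 9.81 * 22.5 * 204.0 / 1e6 = 45.0279 MW
eta = 37.4 / 45.0279 = 0.8306


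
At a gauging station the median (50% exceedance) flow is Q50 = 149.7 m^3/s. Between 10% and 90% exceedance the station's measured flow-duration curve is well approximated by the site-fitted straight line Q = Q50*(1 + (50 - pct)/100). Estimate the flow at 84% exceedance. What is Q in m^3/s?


Q = 149.7 * (1 + (50 - 84)/100) = 98.8020 m^3/s


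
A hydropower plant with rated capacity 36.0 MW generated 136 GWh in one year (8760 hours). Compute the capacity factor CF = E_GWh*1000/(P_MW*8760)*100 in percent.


CF = 136 * 1000 / (36.0 * 8760) * 100 = 43.1253 %


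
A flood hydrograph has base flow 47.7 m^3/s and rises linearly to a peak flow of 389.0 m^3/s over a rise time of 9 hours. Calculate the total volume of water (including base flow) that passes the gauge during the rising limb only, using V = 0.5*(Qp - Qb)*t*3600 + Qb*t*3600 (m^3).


V = 0.5*(389.0 - 47.7)*9*3600 + 47.7*9*3600 = 7.0745e+06 m^3


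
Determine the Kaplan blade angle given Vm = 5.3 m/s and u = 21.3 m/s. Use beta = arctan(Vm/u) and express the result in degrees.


beta = arctan(5.3 / 21.3) = 13.9729 degrees


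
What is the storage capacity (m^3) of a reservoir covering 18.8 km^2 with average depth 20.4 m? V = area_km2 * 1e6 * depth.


V = 18.8 * 1e6 * 20.4 = 3.8352e+08 m^3


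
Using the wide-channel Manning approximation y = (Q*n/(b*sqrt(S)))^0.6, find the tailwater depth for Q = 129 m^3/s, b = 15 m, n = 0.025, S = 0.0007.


y = (129 * 0.025 / (15 * 0.0007^0.5))^0.6 = 3.5151 m


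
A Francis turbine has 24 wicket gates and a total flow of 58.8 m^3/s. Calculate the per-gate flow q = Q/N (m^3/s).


q = 58.8 / 24 = 2.4500 m^3/s


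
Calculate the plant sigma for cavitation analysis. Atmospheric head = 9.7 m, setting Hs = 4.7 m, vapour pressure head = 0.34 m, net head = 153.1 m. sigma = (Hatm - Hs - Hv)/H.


sigma = (9.7 - 4.7 - 0.34) / 153.1 = 0.0304


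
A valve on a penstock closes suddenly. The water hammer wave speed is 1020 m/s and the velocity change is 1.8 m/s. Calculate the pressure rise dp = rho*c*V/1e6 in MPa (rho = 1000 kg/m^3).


dp = 1000 * 1020 * 1.8 / 1e6 = 1.8360 MPa


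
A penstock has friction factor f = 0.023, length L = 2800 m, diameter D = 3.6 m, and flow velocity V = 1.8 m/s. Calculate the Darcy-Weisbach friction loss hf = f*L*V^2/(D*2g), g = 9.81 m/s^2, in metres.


hf = 0.023 * 2800 * 1.8^2 / (3.6 * 2 * 9.81) = 2.9541 m


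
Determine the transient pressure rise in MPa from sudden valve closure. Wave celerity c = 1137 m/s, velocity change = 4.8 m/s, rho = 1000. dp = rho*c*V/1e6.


dp = 1000 * 1137 * 4.8 / 1e6 = 5.4576 MPa


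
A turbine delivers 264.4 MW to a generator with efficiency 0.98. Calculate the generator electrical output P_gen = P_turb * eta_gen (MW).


P_gen = 264.4 * 0.98 = 259.1120 MW


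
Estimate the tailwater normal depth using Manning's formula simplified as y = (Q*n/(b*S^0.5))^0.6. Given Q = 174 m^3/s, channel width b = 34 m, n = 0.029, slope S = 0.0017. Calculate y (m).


y = (174 * 0.029 / (34 * 0.0017^0.5))^0.6 = 2.1565 m


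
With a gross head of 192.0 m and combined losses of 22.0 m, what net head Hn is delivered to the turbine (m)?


Hn = 192.0 - 22.0 = 170.0000 m


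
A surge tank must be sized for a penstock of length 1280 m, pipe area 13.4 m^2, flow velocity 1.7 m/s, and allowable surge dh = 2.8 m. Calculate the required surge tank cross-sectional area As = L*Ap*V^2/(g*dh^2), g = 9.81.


As = 1280 * 13.4 * 1.7^2 / (9.81 * 2.8^2) = 644.5069 m^2


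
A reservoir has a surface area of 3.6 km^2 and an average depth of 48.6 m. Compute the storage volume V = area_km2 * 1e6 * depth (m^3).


V = 3.6 * 1e6 * 48.6 = 1.7496e+08 m^3


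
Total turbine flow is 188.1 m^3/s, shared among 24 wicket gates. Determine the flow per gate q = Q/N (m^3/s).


q = 188.1 / 24 = 7.8375 m^3/s


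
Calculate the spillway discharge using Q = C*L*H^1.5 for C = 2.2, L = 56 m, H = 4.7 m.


Q = 2.2 * 56 * 4.7^1.5 = 1255.3288 m^3/s


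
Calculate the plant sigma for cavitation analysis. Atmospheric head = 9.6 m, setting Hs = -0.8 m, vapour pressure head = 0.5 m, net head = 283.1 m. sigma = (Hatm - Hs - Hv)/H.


sigma = (9.6 - (-0.8) - 0.5) / 283.1 = 0.0350


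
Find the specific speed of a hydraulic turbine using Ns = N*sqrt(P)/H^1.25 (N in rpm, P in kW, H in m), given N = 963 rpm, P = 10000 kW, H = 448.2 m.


Ns = 963 * 10000^0.5 / 448.2^1.25 = 46.6967


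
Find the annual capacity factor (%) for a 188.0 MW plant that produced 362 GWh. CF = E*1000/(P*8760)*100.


CF = 362 * 1000 / (188.0 * 8760) * 100 = 21.9810 %


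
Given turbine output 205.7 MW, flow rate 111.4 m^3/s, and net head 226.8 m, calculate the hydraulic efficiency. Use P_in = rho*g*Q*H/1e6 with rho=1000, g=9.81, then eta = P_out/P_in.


P_in = 1000 * 9.81 * 111.4 * 226.8 / 1e6 = 247.8548 MW
eta = 205.7 / 247.8548 = 0.8299


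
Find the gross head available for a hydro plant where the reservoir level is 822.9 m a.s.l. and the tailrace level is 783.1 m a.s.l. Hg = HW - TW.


Hg = 822.9 - 783.1 = 39.8000 m


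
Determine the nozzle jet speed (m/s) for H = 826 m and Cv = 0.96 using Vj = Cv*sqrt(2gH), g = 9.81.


Vj = 0.96 * sqrt(2*9.81*826) = 122.2111 m/s


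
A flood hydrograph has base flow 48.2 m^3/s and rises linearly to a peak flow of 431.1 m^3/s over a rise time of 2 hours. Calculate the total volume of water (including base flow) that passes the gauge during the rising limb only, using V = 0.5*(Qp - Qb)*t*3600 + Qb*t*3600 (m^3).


V = 0.5*(431.1 - 48.2)*2*3600 + 48.2*2*3600 = 1.7255e+06 m^3


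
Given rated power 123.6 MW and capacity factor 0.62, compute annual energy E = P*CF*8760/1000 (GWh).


E = 123.6 * 0.62 * 8760 / 1000 = 671.2963 GWh


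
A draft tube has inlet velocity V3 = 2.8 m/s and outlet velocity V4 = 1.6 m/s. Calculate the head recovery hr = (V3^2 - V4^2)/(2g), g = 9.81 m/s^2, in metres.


hr = (2.8^2 - 1.6^2) / (2*9.81) = 0.2691 m


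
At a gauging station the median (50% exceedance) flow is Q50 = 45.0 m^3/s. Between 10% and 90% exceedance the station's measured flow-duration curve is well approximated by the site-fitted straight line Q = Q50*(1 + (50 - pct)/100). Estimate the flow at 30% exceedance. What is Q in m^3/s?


Q = 45.0 * (1 + (50 - 30)/100) = 54.0000 m^3/s


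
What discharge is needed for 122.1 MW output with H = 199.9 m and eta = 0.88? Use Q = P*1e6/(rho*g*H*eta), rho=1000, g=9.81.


Q = 122.1 * 1e6 / (1000 * 9.81 * 199.9 * 0.88) = 70.7540 m^3/s


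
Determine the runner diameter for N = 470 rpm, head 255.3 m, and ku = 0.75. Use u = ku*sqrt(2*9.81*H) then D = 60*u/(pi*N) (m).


u = 0.75 * sqrt(2*9.81*255.3) = 53.0806 m/s
D = 60 * 53.0806 / (pi * 470) = 2.1569 m


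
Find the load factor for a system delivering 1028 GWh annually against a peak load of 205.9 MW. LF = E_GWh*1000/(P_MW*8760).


LF = 1028 * 1000 / (205.9 * 8760) = 0.5699


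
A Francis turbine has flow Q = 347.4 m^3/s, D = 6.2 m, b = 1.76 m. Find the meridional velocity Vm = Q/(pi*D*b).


Vm = 347.4 / (pi * 6.2 * 1.76) = 10.1339 m/s


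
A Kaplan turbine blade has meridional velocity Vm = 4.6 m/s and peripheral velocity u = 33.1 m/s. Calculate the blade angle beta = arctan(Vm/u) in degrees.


beta = arctan(4.6 / 33.1) = 7.9119 degrees


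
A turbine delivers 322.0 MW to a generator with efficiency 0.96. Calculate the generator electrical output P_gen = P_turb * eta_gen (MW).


P_gen = 322.0 * 0.96 = 309.1200 MW


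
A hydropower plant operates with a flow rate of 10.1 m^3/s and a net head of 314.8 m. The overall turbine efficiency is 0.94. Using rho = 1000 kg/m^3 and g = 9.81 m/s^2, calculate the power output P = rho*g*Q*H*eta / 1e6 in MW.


P = 1000 * 9.81 * 10.1 * 314.8 * 0.94 / 1e6 = 29.3193 MW


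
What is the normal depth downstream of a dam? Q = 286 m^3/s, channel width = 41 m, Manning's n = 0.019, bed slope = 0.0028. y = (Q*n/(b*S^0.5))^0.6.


y = (286 * 0.019 / (41 * 0.0028^0.5))^0.6 = 1.7348 m


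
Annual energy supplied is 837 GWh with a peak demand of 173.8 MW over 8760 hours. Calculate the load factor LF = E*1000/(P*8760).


LF = 837 * 1000 / (173.8 * 8760) = 0.5498


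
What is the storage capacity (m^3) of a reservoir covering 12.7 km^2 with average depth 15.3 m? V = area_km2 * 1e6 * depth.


V = 12.7 * 1e6 * 15.3 = 1.9431e+08 m^3


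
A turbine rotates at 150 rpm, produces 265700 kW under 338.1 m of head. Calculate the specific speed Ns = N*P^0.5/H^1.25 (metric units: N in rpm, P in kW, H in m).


Ns = 150 * 265700^0.5 / 338.1^1.25 = 53.3311


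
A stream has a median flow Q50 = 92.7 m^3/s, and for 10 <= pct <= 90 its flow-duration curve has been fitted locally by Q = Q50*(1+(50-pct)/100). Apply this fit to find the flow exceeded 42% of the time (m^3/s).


Q = 92.7 * (1 + (50 - 42)/100) = 100.1160 m^3/s


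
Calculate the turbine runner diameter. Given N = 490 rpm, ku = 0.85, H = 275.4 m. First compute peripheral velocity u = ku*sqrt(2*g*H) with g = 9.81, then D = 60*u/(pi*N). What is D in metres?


u = 0.85 * sqrt(2*9.81*275.4) = 62.4813 m/s
D = 60 * 62.4813 / (pi * 490) = 2.4353 m


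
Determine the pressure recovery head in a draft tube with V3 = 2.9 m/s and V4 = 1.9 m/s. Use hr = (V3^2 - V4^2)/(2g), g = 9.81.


hr = (2.9^2 - 1.9^2) / (2*9.81) = 0.2446 m


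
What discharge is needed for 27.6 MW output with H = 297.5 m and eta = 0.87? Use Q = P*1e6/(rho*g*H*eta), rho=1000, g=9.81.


Q = 27.6 * 1e6 / (1000 * 9.81 * 297.5 * 0.87) = 10.8701 m^3/s


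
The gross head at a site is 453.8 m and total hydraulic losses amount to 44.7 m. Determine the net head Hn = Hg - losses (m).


Hn = 453.8 - 44.7 = 409.1000 m


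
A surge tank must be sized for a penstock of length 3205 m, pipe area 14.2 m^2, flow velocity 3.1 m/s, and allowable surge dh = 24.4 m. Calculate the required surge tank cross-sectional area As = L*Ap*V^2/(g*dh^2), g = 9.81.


As = 3205 * 14.2 * 3.1^2 / (9.81 * 24.4^2) = 74.8844 m^2


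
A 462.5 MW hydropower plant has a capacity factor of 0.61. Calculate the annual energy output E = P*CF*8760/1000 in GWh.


E = 462.5 * 0.61 * 8760 / 1000 = 2471.4150 GWh


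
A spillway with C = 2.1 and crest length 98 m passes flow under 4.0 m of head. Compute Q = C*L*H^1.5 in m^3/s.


Q = 2.1 * 98 * 4.0^1.5 = 1646.4000 m^3/s


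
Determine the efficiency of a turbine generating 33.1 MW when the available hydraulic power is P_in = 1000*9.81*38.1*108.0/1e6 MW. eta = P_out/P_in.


P_in = 1000 * 9.81 * 38.1 * 108.0 / 1e6 = 40.3662 MW
eta = 33.1 / 40.3662 = 0.8200


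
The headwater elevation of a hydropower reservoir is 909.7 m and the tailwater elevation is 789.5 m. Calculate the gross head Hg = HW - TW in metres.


Hg = 909.7 - 789.5 = 120.2000 m


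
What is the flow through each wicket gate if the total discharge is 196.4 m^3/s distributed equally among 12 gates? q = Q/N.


q = 196.4 / 12 = 16.3667 m^3/s


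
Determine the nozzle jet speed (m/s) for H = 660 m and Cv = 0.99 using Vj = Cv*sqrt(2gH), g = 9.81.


Vj = 0.99 * sqrt(2*9.81*660) = 112.6566 m/s


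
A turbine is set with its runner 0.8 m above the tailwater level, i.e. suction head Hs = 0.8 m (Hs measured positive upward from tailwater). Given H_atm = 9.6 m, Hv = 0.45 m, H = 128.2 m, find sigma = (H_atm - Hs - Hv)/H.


sigma = (9.6 - 0.8 - 0.45) / 128.2 = 0.0651


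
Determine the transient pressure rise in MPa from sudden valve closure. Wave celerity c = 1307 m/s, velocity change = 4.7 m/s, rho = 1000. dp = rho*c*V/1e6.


dp = 1000 * 1307 * 4.7 / 1e6 = 6.1429 MPa


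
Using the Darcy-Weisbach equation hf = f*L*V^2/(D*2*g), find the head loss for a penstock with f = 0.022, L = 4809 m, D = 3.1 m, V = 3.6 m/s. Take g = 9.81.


hf = 0.022 * 4809 * 3.6^2 / (3.1 * 2 * 9.81) = 22.5435 m


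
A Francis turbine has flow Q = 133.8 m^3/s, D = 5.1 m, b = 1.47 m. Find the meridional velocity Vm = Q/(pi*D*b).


Vm = 133.8 / (pi * 5.1 * 1.47) = 5.6809 m/s


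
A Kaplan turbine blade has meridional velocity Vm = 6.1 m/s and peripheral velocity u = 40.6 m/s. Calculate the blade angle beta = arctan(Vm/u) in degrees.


beta = arctan(6.1 / 40.6) = 8.5446 degrees


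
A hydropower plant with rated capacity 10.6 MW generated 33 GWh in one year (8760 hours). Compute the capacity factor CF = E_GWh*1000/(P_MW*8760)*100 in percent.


CF = 33 * 1000 / (10.6 * 8760) * 100 = 35.5389 %


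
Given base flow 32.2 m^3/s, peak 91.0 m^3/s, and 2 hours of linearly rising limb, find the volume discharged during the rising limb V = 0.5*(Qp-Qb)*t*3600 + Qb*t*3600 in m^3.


V = 0.5*(91.0 - 32.2)*2*3600 + 32.2*2*3600 = 443520.0000 m^3


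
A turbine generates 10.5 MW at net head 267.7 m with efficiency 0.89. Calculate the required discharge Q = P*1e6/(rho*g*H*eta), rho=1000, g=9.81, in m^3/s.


Q = 10.5 * 1e6 / (1000 * 9.81 * 267.7 * 0.89) = 4.4924 m^3/s


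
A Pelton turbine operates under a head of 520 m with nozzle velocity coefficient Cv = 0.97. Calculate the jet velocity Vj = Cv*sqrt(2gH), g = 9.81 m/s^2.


Vj = 0.97 * sqrt(2*9.81*520) = 97.9767 m/s


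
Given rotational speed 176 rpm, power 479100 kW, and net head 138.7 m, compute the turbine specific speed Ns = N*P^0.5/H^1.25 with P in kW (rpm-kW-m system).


Ns = 176 * 479100^0.5 / 138.7^1.25 = 255.9353


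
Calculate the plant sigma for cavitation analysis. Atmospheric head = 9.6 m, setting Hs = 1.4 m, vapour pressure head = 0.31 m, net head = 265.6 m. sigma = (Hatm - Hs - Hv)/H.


sigma = (9.6 - 1.4 - 0.31) / 265.6 = 0.0297


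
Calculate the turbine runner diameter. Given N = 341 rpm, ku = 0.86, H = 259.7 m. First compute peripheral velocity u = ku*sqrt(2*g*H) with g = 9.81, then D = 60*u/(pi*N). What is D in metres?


u = 0.86 * sqrt(2*9.81*259.7) = 61.3881 m/s
D = 60 * 61.3881 / (pi * 341) = 3.4382 m


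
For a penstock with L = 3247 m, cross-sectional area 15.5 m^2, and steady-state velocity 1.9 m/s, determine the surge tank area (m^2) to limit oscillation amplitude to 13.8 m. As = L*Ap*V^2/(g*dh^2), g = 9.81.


As = 3247 * 15.5 * 1.9^2 / (9.81 * 13.8^2) = 97.2510 m^2


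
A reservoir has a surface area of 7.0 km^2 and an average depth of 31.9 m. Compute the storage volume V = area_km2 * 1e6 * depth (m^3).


V = 7.0 * 1e6 * 31.9 = 2.2330e+08 m^3


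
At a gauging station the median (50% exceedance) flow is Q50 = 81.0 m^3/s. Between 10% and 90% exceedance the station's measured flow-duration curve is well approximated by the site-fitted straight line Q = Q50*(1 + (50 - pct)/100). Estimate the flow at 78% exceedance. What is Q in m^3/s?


Q = 81.0 * (1 + (50 - 78)/100) = 58.3200 m^3/s


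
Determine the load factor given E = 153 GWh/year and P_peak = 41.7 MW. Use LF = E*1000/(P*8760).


LF = 153 * 1000 / (41.7 * 8760) = 0.4188


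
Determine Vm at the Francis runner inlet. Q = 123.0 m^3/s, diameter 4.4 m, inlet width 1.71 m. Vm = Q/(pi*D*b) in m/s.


Vm = 123.0 / (pi * 4.4 * 1.71) = 5.2036 m/s


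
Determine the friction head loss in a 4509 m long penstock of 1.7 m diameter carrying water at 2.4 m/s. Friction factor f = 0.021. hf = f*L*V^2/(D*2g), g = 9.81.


hf = 0.021 * 4509 * 2.4^2 / (1.7 * 2 * 9.81) = 16.3521 m


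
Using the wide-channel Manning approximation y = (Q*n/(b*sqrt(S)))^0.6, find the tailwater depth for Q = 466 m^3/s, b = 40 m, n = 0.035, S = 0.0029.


y = (466 * 0.035 / (40 * 0.0029^0.5))^0.6 = 3.3691 m


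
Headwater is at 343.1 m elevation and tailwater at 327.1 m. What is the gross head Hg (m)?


Hg = 343.1 - 327.1 = 16.0000 m


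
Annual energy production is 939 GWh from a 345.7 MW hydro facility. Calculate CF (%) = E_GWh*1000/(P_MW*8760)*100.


CF = 939 * 1000 / (345.7 * 8760) * 100 = 31.0072 %


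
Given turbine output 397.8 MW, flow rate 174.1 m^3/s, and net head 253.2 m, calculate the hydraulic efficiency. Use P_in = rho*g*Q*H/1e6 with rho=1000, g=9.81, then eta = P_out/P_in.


P_in = 1000 * 9.81 * 174.1 * 253.2 / 1e6 = 432.4456 MW
eta = 397.8 / 432.4456 = 0.9199


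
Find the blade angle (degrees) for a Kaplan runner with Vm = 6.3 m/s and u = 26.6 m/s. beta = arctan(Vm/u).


beta = arctan(6.3 / 26.6) = 13.3245 degrees


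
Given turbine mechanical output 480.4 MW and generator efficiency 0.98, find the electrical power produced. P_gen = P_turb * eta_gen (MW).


P_gen = 480.4 * 0.98 = 470.7920 MW


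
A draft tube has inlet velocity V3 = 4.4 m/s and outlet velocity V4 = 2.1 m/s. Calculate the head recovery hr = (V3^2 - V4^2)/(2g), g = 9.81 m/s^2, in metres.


hr = (4.4^2 - 2.1^2) / (2*9.81) = 0.7620 m


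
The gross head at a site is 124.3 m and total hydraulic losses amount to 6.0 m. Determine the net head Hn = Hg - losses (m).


Hn = 124.3 - 6.0 = 118.3000 m


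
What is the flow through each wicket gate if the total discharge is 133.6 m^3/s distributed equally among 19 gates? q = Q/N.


q = 133.6 / 19 = 7.0316 m^3/s


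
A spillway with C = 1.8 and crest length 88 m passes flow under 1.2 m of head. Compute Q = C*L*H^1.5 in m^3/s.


Q = 1.8 * 88 * 1.2^1.5 = 208.2222 m^3/s


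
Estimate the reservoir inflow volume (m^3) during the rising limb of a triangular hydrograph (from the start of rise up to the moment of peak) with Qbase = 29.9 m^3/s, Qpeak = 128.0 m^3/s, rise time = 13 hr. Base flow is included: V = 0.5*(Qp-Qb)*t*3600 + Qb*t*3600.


V = 0.5*(128.0 - 29.9)*13*3600 + 29.9*13*3600 = 3.6949e+06 m^3


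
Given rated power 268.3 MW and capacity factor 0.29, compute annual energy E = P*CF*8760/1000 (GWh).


E = 268.3 * 0.29 * 8760 / 1000 = 681.5893 GWh


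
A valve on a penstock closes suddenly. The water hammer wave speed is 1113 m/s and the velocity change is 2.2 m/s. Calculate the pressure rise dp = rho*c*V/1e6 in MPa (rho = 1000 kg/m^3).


dp = 1000 * 1113 * 2.2 / 1e6 = 2.4486 MPa


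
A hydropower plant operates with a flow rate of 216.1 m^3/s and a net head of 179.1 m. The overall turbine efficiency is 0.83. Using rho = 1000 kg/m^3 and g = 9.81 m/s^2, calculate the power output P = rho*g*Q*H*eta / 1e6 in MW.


P = 1000 * 9.81 * 216.1 * 179.1 * 0.83 / 1e6 = 315.1356 MW
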